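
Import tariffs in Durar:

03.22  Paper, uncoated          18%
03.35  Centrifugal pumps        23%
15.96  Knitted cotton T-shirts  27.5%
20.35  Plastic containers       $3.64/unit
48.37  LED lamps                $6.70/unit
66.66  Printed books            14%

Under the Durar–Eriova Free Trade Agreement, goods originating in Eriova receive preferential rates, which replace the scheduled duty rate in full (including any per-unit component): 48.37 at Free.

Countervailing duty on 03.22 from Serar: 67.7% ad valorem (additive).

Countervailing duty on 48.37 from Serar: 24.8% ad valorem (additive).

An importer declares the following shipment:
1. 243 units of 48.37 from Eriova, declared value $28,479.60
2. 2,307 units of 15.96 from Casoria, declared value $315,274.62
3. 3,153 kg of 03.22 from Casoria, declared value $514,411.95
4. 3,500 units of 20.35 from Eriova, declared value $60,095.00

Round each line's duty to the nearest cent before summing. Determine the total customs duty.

$192,034.67

Line 1 (48.37, Eriova, 243 units, $28,479.60):
Base rate for 48.37 is $6.70/unit.
Origin Eriova qualifies under the Durar–Eriova agreement and 48.37 is covered: preferential rate Free applies instead.
The additional-duty order on 48.37 targets Serar, not Eriova; it does not apply.
Duty = $28,479.60 × 0% = $0.00.
Line 2 (15.96, Casoria, 2,307 units, $315,274.62):
Base rate for 15.96 is 27.5%.
Duty = $315,274.62 × 27.5% = $86,700.52.
Line 3 (03.22, Casoria, 3,153 kg, $514,411.95):
Base rate for 03.22 is 18%.
The additional-duty order on 03.22 targets Serar, not Casoria; it does not apply.
Duty = $514,411.95 × 18% = $92,594.15.
Line 4 (20.35, Eriova, 3,500 units, $60,095.00):
Base rate for 20.35 is $3.64/unit.
Origin Eriova is the FTA partner but 20.35 is not on the preference list; base rate stands.
Duty = 3,500 × $3.64 = $12,740.00.
Total = $0.00 + $86,700.52 + $92,594.15 + $12,740.00 = $192,034.67.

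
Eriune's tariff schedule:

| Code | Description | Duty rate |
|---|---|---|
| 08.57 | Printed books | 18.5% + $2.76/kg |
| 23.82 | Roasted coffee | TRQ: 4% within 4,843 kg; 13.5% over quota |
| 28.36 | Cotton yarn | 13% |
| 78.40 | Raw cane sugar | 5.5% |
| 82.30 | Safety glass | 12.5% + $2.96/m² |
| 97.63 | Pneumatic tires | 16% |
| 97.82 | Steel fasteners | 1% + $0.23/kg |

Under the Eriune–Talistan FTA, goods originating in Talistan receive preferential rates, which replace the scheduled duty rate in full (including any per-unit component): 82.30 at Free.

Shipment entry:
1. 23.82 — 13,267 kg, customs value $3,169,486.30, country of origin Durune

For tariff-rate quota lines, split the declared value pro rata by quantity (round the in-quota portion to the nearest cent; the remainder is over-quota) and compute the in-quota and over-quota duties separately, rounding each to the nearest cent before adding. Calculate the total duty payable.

Line 1 (23.82, Durune, 13,267 kg, $3,169,486.30):
Code 23.82 is under a tariff-rate quota (threshold 4,843 kg). In-quota: 4,843 kg at 4%; over-quota: 8,424 kg at 13.5%.
Pro-rata value split: in-quota = $3,169,486.30 × 4,843/13,267 = $1,156,992.70; over-quota = $3,169,486.30 − $1,156,992.70 = $2,012,493.60.
In-quota duty = $1,156,992.70 × 4% = $46,279.71. Over-quota duty = $2,012,493.60 × 13.5% = $271,686.64.
Line duty = $46,279.71 + $271,686.64 = $317,966.35.

$317,966.35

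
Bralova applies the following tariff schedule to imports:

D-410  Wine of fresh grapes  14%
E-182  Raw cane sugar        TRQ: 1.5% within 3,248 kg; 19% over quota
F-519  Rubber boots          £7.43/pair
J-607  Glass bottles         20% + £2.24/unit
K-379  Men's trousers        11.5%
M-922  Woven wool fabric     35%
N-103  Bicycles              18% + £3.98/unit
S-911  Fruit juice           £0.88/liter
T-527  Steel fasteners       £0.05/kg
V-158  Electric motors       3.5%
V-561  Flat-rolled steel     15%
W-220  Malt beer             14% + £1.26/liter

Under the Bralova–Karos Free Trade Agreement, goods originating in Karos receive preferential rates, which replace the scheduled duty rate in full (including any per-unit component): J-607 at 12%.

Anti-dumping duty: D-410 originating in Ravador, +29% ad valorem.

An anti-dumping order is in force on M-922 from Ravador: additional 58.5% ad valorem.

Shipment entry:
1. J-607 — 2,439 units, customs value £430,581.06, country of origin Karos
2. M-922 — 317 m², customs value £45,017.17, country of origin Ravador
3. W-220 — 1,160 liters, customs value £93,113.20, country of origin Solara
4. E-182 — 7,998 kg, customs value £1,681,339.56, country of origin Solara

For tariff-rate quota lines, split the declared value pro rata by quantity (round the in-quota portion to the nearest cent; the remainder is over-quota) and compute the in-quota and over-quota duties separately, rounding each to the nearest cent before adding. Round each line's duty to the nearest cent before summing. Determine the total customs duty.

Line 1 (J-607, Karos, 2,439 units, £430,581.06):
Base rate for J-607 is 20% + £2.24/unit.
Origin Karos qualifies under the Bralova–Karos agreement and J-607 is covered: preferential rate 12% applies instead.
Duty = £430,581.06 × 12% = £51,669.73.
Line 2 (M-922, Ravador, 317 m², £45,017.17):
Base rate for M-922 is 35%.
Additional duty on M-922 from Ravador: +58.5%. Applied ad valorem rate: 35% + 58.5% = 93.5%.
Duty = £45,017.17 × 93.5% = £42,091.05.
Line 3 (W-220, Solara, 1,160 liters, £93,113.20):
Base rate for W-220 is 14% + £1.26/liter.
Duty = £93,113.20 × 14% + 1,160 × £1.26 = £14,497.45.
Line 4 (E-182, Solara, 7,998 kg, £1,681,339.56):
Code E-182 is under a tariff-rate quota (threshold 3,248 kg). In-quota: 3,248 kg at 1.5%; over-quota: 4,750 kg at 19%.
Pro-rata value split: in-quota = £1,681,339.56 × 3,248/7,998 = £682,794.56; over-quota = £1,681,339.56 − £682,794.56 = £998,545.00.
In-quota duty = £682,794.56 × 1.5% = £10,241.92. Over-quota duty = £998,545.00 × 19% = £189,723.55.
Line duty = £10,241.92 + £189,723.55 = £199,965.47.
Total = £51,669.73 + £42,091.05 + £14,497.45 + £199,965.47 = £308,223.70.

£308,223.70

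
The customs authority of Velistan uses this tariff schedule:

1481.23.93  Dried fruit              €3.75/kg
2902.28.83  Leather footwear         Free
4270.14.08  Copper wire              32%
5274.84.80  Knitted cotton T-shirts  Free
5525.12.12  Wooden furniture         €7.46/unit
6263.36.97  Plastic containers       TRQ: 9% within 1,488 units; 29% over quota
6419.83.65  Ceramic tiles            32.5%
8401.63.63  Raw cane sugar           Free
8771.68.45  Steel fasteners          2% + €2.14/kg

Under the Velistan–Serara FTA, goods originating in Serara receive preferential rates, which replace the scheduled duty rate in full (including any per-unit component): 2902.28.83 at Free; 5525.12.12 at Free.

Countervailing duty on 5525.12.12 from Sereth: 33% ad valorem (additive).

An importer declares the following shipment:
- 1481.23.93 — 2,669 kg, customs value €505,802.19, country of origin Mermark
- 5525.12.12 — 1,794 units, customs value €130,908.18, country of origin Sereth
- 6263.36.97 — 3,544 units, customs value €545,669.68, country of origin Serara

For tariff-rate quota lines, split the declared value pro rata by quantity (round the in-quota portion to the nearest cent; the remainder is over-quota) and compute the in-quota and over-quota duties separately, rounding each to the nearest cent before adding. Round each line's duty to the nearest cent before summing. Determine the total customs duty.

€179,014.42

Line 1 (1481.23.93, Mermark, 2,669 kg, €505,802.19):
Base rate for 1481.23.93 is €3.75/kg.
Duty = 2,669 × €3.75 = €10,008.75.
Line 2 (5525.12.12, Sereth, 1,794 units, €130,908.18):
Base rate for 5525.12.12 is €7.46/unit.
5525.12.12 has an FTA preferential rate, but origin Sereth is not Serara; base rate stands.
Additional duty on 5525.12.12 from Sereth: +33% ad valorem. Applied ad valorem rate = 33%.
Duty = €130,908.18 × 33% + 1,794 × €7.46 = €56,582.94.
Line 3 (6263.36.97, Serara, 3,544 units, €545,669.68):
Code 6263.36.97 is under a tariff-rate quota (threshold 1,488 units). In-quota: 1,488 units at 9%; over-quota: 2,056 units at 29%.
Pro-rata value split: in-quota = €545,669.68 × 1,488/3,544 = €229,107.36; over-quota = €545,669.68 − €229,107.36 = €316,562.32.
In-quota duty = €229,107.36 × 9% = €20,619.66. Over-quota duty = €316,562.32 × 29% = €91,803.07.
Line duty = €20,619.66 + €91,803.07 = €112,422.73.
Total = €10,008.75 + €56,582.94 + €112,422.73 = €179,014.42.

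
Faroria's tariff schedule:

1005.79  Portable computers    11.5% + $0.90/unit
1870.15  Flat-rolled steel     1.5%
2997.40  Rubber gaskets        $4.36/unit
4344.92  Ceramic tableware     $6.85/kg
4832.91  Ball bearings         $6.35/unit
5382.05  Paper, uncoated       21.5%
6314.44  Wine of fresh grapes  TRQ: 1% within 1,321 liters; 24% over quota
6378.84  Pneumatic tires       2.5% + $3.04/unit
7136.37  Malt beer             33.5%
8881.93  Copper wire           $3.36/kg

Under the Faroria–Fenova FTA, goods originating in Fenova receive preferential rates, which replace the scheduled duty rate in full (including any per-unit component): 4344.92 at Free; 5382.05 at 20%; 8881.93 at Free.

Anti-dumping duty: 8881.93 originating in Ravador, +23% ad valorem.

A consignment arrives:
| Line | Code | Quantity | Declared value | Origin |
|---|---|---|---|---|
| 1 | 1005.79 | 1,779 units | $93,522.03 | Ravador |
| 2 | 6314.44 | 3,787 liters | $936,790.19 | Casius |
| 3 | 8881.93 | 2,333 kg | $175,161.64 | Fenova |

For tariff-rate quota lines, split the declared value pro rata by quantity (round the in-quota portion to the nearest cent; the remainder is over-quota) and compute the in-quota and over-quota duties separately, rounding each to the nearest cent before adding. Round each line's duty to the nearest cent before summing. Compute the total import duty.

$162,027.35

Line 1 (1005.79, Ravador, 1,779 units, $93,522.03):
Base rate for 1005.79 is 11.5% + $0.90/unit.
Duty = $93,522.03 × 11.5% + 1,779 × $0.90 = $12,356.13.
Line 2 (6314.44, Casius, 3,787 liters, $936,790.19):
Code 6314.44 is under a tariff-rate quota (threshold 1,321 liters). In-quota: 1,321 liters at 1%; over-quota: 2,466 liters at 24%.
Pro-rata value split: in-quota = $936,790.19 × 1,321/3,787 = $326,775.77; over-quota = $936,790.19 − $326,775.77 = $610,014.42.
In-quota duty = $326,775.77 × 1% = $3,267.76. Over-quota duty = $610,014.42 × 24% = $146,403.46.
Line duty = $3,267.76 + $146,403.46 = $149,671.22.
Line 3 (8881.93, Fenova, 2,333 kg, $175,161.64):
Base rate for 8881.93 is $3.36/kg.
Origin Fenova qualifies under the Faroria–Fenova agreement and 8881.93 is covered: preferential rate Free applies instead.
The additional-duty order on 8881.93 targets Ravador, not Fenova; it does not apply.
Duty = $175,161.64 × 0% = $0.00.
Total = $12,356.13 + $149,671.22 + $0.00 = $162,027.35.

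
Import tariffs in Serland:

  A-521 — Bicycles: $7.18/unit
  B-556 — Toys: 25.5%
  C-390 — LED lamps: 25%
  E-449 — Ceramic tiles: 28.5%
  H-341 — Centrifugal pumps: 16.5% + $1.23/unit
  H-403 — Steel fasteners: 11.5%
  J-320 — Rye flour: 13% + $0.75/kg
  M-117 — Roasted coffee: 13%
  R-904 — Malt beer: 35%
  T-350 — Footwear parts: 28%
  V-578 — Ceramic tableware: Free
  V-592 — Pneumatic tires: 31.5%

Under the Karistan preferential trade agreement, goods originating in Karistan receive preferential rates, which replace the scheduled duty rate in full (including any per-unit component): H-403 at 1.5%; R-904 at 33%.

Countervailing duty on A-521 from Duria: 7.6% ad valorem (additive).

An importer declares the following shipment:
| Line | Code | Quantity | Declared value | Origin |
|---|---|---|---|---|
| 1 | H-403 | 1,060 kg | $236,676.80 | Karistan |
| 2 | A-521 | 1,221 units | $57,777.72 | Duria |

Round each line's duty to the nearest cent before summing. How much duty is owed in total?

Line 1 (H-403, Karistan, 1,060 kg, $236,676.80):
Base rate for H-403 is 11.5%.
Origin Karistan qualifies under the Serland–Karistan agreement and H-403 is covered: preferential rate 1.5% applies instead.
Duty = $236,676.80 × 1.5% = $3,550.15.
Line 2 (A-521, Duria, 1,221 units, $57,777.72):
Base rate for A-521 is $7.18/unit.
Additional duty on A-521 from Duria: +7.6% ad valorem. Applied ad valorem rate = 7.6%.
Duty = $57,777.72 × 7.6% + 1,221 × $7.18 = $13,157.89.
Total = $3,550.15 + $13,157.89 = $16,708.04.

$16,708.04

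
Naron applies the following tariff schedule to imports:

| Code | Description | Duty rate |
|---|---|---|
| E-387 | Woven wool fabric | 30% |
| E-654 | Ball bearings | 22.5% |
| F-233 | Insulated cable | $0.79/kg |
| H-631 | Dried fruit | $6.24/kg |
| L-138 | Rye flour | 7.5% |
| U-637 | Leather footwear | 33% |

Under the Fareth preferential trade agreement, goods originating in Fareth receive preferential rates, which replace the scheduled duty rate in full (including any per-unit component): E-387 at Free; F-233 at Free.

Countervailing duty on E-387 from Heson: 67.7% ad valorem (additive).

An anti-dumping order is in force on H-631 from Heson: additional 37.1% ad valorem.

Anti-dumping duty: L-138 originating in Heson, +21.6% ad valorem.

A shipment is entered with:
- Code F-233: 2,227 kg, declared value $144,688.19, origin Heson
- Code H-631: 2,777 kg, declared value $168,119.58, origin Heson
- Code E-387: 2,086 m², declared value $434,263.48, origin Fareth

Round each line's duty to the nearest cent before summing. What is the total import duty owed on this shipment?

Line 1 (F-233, Heson, 2,227 kg, $144,688.19):
Base rate for F-233 is $0.79/kg.
F-233 has an FTA preferential rate, but origin Heson is not Fareth; base rate stands.
Duty = 2,227 × $0.79 = $1,759.33.
Line 2 (H-631, Heson, 2,777 kg, $168,119.58):
Base rate for H-631 is $6.24/kg.
Additional duty on H-631 from Heson: +37.1% ad valorem. Applied ad valorem rate = 37.1%.
Duty = $168,119.58 × 37.1% + 2,777 × $6.24 = $79,700.84.
Line 3 (E-387, Fareth, 2,086 m², $434,263.48):
Base rate for E-387 is 30%.
Origin Fareth qualifies under the Naron–Fareth agreement and E-387 is covered: preferential rate Free applies instead.
The additional-duty order on E-387 targets Heson, not Fareth; it does not apply.
Duty = $434,263.48 × 0% = $0.00.
Total = $1,759.33 + $79,700.84 + $0.00 = $81,460.17.

$81,460.17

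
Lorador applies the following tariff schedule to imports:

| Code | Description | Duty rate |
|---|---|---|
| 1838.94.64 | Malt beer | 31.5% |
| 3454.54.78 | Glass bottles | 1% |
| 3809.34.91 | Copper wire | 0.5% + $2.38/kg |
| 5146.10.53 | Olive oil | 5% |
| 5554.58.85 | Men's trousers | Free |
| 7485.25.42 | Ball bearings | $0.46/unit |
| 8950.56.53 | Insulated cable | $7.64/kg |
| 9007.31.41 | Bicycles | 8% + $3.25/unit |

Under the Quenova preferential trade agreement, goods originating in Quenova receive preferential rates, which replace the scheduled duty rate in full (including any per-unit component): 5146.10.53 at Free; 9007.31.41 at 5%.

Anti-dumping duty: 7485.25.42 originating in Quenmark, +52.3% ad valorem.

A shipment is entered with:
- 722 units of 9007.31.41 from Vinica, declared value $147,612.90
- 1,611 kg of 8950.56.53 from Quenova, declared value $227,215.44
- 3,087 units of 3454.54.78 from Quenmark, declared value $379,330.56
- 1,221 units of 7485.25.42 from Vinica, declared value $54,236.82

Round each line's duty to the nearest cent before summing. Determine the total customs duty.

$30,818.54

Line 1 (9007.31.41, Vinica, 722 units, $147,612.90):
Base rate for 9007.31.41 is 8% + $3.25/unit.
9007.31.41 has an FTA preferential rate, but origin Vinica is not Quenova; base rate stands.
Duty = $147,612.90 × 8% + 722 × $3.25 = $14,155.53.
Line 2 (8950.56.53, Quenova, 1,611 kg, $227,215.44):
Base rate for 8950.56.53 is $7.64/kg.
Origin Quenova is the FTA partner but 8950.56.53 is not on the preference list; base rate stands.
Duty = 1,611 × $7.64 = $12,308.04.
Line 3 (3454.54.78, Quenmark, 3,087 units, $379,330.56):
Base rate for 3454.54.78 is 1%.
Duty = $379,330.56 × 1% = $3,793.31.
Line 4 (7485.25.42, Vinica, 1,221 units, $54,236.82):
Base rate for 7485.25.42 is $0.46/unit.
The additional-duty order on 7485.25.42 targets Quenmark, not Vinica; it does not apply.
Duty = 1,221 × $0.46 = $561.66.
Total = $14,155.53 + $12,308.04 + $3,793.31 + $561.66 = $30,818.54.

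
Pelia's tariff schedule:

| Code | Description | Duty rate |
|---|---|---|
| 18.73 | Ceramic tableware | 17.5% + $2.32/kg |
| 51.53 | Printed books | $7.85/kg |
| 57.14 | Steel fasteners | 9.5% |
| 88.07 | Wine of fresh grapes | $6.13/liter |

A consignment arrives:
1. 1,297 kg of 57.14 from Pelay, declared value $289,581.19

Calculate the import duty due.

Line 1 (57.14, Pelay, 1,297 kg, $289,581.19):
Base rate for 57.14 is 9.5%.
Duty = $289,581.19 × 9.5% = $27,510.21.

$27,510.21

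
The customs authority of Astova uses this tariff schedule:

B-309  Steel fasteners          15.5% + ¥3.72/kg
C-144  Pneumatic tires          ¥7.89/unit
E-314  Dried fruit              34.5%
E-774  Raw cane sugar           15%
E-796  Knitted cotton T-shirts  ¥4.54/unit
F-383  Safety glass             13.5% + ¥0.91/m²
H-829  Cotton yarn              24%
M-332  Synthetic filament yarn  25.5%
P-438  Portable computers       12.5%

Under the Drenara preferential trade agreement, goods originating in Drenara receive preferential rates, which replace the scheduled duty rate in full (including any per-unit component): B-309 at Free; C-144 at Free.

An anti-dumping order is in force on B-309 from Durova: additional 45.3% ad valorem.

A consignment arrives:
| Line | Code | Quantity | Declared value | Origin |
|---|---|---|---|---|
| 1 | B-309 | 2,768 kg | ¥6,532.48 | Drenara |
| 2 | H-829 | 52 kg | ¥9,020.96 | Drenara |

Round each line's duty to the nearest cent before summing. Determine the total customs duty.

¥2,165.03

Line 1 (B-309, Drenara, 2,768 kg, ¥6,532.48):
Base rate for B-309 is 15.5% + ¥3.72/kg.
Origin Drenara qualifies under the Astova–Drenara agreement and B-309 is covered: preferential rate Free applies instead.
The additional-duty order on B-309 targets Durova, not Drenara; it does not apply.
Duty = ¥6,532.48 × 0% = ¥0.00.
Line 2 (H-829, Drenara, 52 kg, ¥9,020.96):
Base rate for H-829 is 24%.
Origin Drenara is the FTA partner but H-829 is not on the preference list; base rate stands.
Duty = ¥9,020.96 × 24% = ¥2,165.03.
Total = ¥0.00 + ¥2,165.03 = ¥2,165.03.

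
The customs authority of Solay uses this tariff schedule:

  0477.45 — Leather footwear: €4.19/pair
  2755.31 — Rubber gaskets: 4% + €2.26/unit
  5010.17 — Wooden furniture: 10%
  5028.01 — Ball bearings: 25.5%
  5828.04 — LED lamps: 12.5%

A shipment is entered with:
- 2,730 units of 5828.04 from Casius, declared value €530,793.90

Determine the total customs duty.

Line 1 (5828.04, Casius, 2,730 units, €530,793.90):
Base rate for 5828.04 is 12.5%.
Duty = €530,793.90 × 12.5% = €66,349.24.

€66,349.24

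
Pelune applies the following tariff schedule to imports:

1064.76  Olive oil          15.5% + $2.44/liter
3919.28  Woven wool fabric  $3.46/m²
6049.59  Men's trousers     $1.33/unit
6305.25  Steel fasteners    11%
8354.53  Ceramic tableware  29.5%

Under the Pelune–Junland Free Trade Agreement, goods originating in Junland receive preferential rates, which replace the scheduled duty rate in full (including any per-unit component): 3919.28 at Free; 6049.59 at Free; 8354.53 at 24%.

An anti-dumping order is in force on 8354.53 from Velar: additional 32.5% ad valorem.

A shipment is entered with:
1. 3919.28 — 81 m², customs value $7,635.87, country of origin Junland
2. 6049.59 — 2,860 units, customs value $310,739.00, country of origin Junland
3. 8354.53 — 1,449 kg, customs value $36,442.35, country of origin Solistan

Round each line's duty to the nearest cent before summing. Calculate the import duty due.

Line 1 (3919.28, Junland, 81 m², $7,635.87):
Base rate for 3919.28 is $3.46/m².
Origin Junland qualifies under the Pelune–Junland agreement and 3919.28 is covered: preferential rate Free applies instead.
Duty = $7,635.87 × 0% = $0.00.
Line 2 (6049.59, Junland, 2,860 units, $310,739.00):
Base rate for 6049.59 is $1.33/unit.
Origin Junland qualifies under the Pelune–Junland agreement and 6049.59 is covered: preferential rate Free applies instead.
Duty = $310,739.00 × 0% = $0.00.
Line 3 (8354.53, Solistan, 1,449 kg, $36,442.35):
Base rate for 8354.53 is 29.5%.
8354.53 has an FTA preferential rate, but origin Solistan is not Junland; base rate stands.
The additional-duty order on 8354.53 targets Velar, not Solistan; it does not apply.
Duty = $36,442.35 × 29.5% = $10,750.49.
Total = $0.00 + $0.00 + $10,750.49 = $10,750.49.

$10,750.49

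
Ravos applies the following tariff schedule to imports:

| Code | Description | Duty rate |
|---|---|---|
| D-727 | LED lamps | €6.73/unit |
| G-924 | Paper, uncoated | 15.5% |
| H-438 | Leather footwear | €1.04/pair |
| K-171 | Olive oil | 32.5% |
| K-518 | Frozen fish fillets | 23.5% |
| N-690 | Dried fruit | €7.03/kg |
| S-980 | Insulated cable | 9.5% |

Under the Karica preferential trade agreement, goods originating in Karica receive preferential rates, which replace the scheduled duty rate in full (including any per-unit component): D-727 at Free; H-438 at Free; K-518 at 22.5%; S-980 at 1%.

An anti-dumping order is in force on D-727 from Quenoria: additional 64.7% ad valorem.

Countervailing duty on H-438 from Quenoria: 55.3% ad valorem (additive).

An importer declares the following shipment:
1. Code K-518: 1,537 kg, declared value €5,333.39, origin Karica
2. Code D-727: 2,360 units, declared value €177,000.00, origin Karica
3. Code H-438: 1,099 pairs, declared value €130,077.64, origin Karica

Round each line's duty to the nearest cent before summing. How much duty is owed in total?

€1,200.01

Line 1 (K-518, Karica, 1,537 kg, €5,333.39):
Base rate for K-518 is 23.5%.
Origin Karica qualifies under the Ravos–Karica agreement and K-518 is covered: preferential rate 22.5% applies instead.
Duty = €5,333.39 × 22.5% = €1,200.01.
Line 2 (D-727, Karica, 2,360 units, €177,000.00):
Base rate for D-727 is €6.73/unit.
Origin Karica qualifies under the Ravos–Karica agreement and D-727 is covered: preferential rate Free applies instead.
The additional-duty order on D-727 targets Quenoria, not Karica; it does not apply.
Duty = €177,000.00 × 0% = €0.00.
Line 3 (H-438, Karica, 1,099 pairs, €130,077.64):
Base rate for H-438 is €1.04/pair.
Origin Karica qualifies under the Ravos–Karica agreement and H-438 is covered: preferential rate Free applies instead.
The additional-duty order on H-438 targets Quenoria, not Karica; it does not apply.
Duty = €130,077.64 × 0% = €0.00.
Total = €1,200.01 + €0.00 + €0.00 = €1,200.01.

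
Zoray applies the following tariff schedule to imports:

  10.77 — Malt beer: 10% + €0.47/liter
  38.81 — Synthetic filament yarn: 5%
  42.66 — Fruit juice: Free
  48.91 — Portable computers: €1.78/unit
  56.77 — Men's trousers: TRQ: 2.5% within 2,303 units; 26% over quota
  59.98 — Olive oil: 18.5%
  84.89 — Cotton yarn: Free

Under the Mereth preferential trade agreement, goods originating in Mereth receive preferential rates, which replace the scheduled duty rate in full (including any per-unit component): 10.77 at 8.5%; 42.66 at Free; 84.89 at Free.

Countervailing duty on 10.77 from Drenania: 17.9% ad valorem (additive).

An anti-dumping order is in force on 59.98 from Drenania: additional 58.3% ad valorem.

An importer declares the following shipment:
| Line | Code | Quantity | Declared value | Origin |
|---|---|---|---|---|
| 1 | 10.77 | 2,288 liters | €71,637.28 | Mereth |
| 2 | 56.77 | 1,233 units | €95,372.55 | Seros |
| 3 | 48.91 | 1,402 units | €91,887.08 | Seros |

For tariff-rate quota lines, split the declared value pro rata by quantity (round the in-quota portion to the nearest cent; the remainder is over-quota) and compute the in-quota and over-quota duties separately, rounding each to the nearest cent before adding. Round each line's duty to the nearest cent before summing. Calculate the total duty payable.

€10,969.04

Line 1 (10.77, Mereth, 2,288 liters, €71,637.28):
Base rate for 10.77 is 10% + €0.47/liter.
Origin Mereth qualifies under the Zoray–Mereth agreement and 10.77 is covered: preferential rate 8.5% applies instead.
The additional-duty order on 10.77 targets Drenania, not Mereth; it does not apply.
Duty = €71,637.28 × 8.5% = €6,089.17.
Line 2 (56.77, Seros, 1,233 units, €95,372.55):
Code 56.77 is under a tariff-rate quota (threshold 2,303 units). Quantity 1,233 units is within the quota, so the in-quota rate 2.5% applies to the full value.
Duty = €95,372.55 × 2.5% = €2,384.31.
Line 3 (48.91, Seros, 1,402 units, €91,887.08):
Base rate for 48.91 is €1.78/unit.
Duty = 1,402 × €1.78 = €2,495.56.
Total = €6,089.17 + €2,384.31 + €2,495.56 = €10,969.04.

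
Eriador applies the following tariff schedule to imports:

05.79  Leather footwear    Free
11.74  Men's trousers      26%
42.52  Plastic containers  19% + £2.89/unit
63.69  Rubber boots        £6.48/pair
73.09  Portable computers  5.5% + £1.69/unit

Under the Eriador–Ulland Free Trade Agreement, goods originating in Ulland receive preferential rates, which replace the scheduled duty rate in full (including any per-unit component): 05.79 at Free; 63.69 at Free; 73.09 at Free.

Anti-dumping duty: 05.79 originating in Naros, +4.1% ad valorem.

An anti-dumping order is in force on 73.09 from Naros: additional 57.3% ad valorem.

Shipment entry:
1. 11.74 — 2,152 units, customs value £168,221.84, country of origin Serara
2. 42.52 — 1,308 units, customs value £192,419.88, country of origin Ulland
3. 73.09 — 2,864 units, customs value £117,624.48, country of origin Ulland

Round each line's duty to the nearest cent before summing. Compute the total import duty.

£84,077.58

Line 1 (11.74, Serara, 2,152 units, £168,221.84):
Base rate for 11.74 is 26%.
Duty = £168,221.84 × 26% = £43,737.68.
Line 2 (42.52, Ulland, 1,308 units, £192,419.88):
Base rate for 42.52 is 19% + £2.89/unit.
Origin Ulland is the FTA partner but 42.52 is not on the preference list; base rate stands.
Duty = £192,419.88 × 19% + 1,308 × £2.89 = £40,339.90.
Line 3 (73.09, Ulland, 2,864 units, £117,624.48):
Base rate for 73.09 is 5.5% + £1.69/unit.
Origin Ulland qualifies under the Eriador–Ulland agreement and 73.09 is covered: preferential rate Free applies instead.
The additional-duty order on 73.09 targets Naros, not Ulland; it does not apply.
Duty = £117,624.48 × 0% = £0.00.
Total = £43,737.68 + £40,339.90 + £0.00 = £84,077.58.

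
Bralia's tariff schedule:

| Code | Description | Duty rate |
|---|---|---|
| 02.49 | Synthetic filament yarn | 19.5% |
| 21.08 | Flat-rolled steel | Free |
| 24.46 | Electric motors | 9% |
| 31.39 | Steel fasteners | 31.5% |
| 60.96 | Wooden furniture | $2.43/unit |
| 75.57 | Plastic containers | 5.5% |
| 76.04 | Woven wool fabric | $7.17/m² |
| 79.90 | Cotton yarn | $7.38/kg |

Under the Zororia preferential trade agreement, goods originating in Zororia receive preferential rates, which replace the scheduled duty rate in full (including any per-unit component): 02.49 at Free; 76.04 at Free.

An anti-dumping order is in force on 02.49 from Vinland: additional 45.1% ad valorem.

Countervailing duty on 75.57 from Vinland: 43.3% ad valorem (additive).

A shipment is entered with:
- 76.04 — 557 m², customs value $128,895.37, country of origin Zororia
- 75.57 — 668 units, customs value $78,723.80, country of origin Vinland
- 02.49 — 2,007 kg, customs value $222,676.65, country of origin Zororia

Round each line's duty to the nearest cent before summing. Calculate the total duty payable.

Line 1 (76.04, Zororia, 557 m², $128,895.37):
Base rate for 76.04 is $7.17/m².
Origin Zororia qualifies under the Bralia–Zororia agreement and 76.04 is covered: preferential rate Free applies instead.
Duty = $128,895.37 × 0% = $0.00.
Line 2 (75.57, Vinland, 668 units, $78,723.80):
Base rate for 75.57 is 5.5%.
Additional duty on 75.57 from Vinland: +43.3%. Applied ad valorem rate: 5.5% + 43.3% = 48.8%.
Duty = $78,723.80 × 48.8% = $38,417.21.
Line 3 (02.49, Zororia, 2,007 kg, $222,676.65):
Base rate for 02.49 is 19.5%.
Origin Zororia qualifies under the Bralia–Zororia agreement and 02.49 is covered: preferential rate Free applies instead.
The additional-duty order on 02.49 targets Vinland, not Zororia; it does not apply.
Duty = $222,676.65 × 0% = $0.00.
Total = $0.00 + $38,417.21 + $0.00 = $38,417.21.

$38,417.21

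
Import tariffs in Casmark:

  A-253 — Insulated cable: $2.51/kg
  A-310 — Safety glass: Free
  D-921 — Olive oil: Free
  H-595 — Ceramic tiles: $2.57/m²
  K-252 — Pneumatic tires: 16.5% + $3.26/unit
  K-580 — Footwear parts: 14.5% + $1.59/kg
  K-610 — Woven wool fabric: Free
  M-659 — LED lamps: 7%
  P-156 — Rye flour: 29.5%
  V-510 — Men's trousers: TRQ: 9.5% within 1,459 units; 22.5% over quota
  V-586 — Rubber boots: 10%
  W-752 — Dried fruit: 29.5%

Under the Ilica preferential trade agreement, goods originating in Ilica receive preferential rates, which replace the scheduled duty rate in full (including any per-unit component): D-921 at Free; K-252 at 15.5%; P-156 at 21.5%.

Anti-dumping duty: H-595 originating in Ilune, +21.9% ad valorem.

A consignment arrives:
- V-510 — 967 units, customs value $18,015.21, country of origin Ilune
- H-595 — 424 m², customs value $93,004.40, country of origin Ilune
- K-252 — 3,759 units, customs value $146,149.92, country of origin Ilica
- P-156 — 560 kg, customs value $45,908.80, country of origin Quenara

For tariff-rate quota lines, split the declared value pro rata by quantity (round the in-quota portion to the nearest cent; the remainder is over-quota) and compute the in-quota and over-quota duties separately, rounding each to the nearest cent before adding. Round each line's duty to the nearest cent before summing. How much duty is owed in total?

Line 1 (V-510, Ilune, 967 units, $18,015.21):
Code V-510 is under a tariff-rate quota (threshold 1,459 units). Quantity 967 units is within the quota, so the in-quota rate 9.5% applies to the full value.
Duty = $18,015.21 × 9.5% = $1,711.44.
Line 2 (H-595, Ilune, 424 m², $93,004.40):
Base rate for H-595 is $2.57/m².
Additional duty on H-595 from Ilune: +21.9% ad valorem. Applied ad valorem rate = 21.9%.
Duty = $93,004.40 × 21.9% + 424 × $2.57 = $21,457.64.
Line 3 (K-252, Ilica, 3,759 units, $146,149.92):
Base rate for K-252 is 16.5% + $3.26/unit.
Origin Ilica qualifies under the Casmark–Ilica agreement and K-252 is covered: preferential rate 15.5% applies instead.
Duty = $146,149.92 × 15.5% = $22,653.24.
Line 4 (P-156, Quenara, 560 kg, $45,908.80):
Base rate for P-156 is 29.5%.
P-156 has an FTA preferential rate, but origin Quenara is not Ilica; base rate stands.
Duty = $45,908.80 × 29.5% = $13,543.10.
Total = $1,711.44 + $21,457.64 + $22,653.24 + $13,543.10 = $59,365.42.

$59,365.42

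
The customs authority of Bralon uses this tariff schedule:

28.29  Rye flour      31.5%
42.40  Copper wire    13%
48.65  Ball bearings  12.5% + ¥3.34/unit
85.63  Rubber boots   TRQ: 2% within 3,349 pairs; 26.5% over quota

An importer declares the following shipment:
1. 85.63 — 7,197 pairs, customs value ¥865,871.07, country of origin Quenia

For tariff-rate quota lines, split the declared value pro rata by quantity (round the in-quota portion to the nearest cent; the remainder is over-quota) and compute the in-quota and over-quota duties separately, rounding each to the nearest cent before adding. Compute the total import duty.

¥130,740.87

Line 1 (85.63, Quenia, 7,197 pairs, ¥865,871.07):
Code 85.63 is under a tariff-rate quota (threshold 3,349 pairs). In-quota: 3,349 pairs at 2%; over-quota: 3,848 pairs at 26.5%.
Pro-rata value split: in-quota = ¥865,871.07 × 3,349/7,197 = ¥402,918.19; over-quota = ¥865,871.07 − ¥402,918.19 = ¥462,952.88.
In-quota duty = ¥402,918.19 × 2% = ¥8,058.36. Over-quota duty = ¥462,952.88 × 26.5% = ¥122,682.51.
Line duty = ¥8,058.36 + ¥122,682.51 = ¥130,740.87.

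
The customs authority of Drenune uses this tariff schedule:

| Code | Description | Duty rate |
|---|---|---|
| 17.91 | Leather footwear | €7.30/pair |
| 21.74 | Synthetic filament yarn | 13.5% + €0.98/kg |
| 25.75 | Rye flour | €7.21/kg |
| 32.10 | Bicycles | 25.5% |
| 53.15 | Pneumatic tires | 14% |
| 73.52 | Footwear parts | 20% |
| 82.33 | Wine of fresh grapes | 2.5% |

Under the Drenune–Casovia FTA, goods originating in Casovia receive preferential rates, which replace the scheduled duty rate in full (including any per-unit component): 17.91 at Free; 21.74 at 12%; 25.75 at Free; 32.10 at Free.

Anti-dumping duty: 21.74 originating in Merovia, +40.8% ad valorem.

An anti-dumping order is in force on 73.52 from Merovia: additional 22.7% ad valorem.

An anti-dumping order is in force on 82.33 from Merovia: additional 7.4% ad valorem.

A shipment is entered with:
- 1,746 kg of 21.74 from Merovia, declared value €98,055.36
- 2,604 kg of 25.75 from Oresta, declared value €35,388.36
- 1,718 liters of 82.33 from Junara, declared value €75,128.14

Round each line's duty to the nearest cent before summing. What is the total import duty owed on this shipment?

€75,608.18

Line 1 (21.74, Merovia, 1,746 kg, €98,055.36):
Base rate for 21.74 is 13.5% + €0.98/kg.
21.74 has an FTA preferential rate, but origin Merovia is not Casovia; base rate stands.
Additional duty on 21.74 from Merovia: +40.8%. Applied ad valorem rate: 13.5% + 40.8% = 54.3%.
Duty = €98,055.36 × 54.3% + 1,746 × €0.98 = €54,955.14.
Line 2 (25.75, Oresta, 2,604 kg, €35,388.36):
Base rate for 25.75 is €7.21/kg.
25.75 has an FTA preferential rate, but origin Oresta is not Casovia; base rate stands.
Duty = 2,604 × €7.21 = €18,774.84.
Line 3 (82.33, Junara, 1,718 liters, €75,128.14):
Base rate for 82.33 is 2.5%.
The additional-duty order on 82.33 targets Merovia, not Junara; it does not apply.
Duty = €75,128.14 × 2.5% = €1,878.20.
Total = €54,955.14 + €18,774.84 + €1,878.20 = €75,608.18.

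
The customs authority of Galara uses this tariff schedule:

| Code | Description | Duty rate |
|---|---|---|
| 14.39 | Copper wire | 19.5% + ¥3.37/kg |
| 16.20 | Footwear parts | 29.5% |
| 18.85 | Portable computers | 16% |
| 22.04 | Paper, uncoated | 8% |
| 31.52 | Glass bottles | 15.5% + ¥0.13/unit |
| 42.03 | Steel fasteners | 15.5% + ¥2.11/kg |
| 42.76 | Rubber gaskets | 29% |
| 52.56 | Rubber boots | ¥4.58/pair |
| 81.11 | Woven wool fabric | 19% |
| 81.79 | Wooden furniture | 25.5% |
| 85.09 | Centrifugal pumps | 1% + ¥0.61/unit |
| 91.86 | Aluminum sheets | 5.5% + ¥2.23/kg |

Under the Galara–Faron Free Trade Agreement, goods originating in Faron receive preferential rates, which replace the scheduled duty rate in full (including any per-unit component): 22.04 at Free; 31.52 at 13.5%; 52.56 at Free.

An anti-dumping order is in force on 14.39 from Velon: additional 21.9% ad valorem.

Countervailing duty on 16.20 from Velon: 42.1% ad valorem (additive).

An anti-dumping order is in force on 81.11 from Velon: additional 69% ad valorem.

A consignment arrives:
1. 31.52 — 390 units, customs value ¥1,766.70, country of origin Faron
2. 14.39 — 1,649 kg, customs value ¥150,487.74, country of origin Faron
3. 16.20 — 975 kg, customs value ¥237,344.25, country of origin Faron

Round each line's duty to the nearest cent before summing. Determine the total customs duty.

¥105,157.29

Line 1 (31.52, Faron, 390 units, ¥1,766.70):
Base rate for 31.52 is 15.5% + ¥0.13/unit.
Origin Faron qualifies under the Galara–Faron agreement and 31.52 is covered: preferential rate 13.5% applies instead.
Duty = ¥1,766.70 × 13.5% = ¥238.50.
Line 2 (14.39, Faron, 1,649 kg, ¥150,487.74):
Base rate for 14.39 is 19.5% + ¥3.37/kg.
Origin Faron is the FTA partner but 14.39 is not on the preference list; base rate stands.
The additional-duty order on 14.39 targets Velon, not Faron; it does not apply.
Duty = ¥150,487.74 × 19.5% + 1,649 × ¥3.37 = ¥34,902.24.
Line 3 (16.20, Faron, 975 kg, ¥237,344.25):
Base rate for 16.20 is 29.5%.
Origin Faron is the FTA partner but 16.20 is not on the preference list; base rate stands.
The additional-duty order on 16.20 targets Velon, not Faron; it does not apply.
Duty = ¥237,344.25 × 29.5% = ¥70,016.55.
Total = ¥238.50 + ¥34,902.24 + ¥70,016.55 = ¥105,157.29.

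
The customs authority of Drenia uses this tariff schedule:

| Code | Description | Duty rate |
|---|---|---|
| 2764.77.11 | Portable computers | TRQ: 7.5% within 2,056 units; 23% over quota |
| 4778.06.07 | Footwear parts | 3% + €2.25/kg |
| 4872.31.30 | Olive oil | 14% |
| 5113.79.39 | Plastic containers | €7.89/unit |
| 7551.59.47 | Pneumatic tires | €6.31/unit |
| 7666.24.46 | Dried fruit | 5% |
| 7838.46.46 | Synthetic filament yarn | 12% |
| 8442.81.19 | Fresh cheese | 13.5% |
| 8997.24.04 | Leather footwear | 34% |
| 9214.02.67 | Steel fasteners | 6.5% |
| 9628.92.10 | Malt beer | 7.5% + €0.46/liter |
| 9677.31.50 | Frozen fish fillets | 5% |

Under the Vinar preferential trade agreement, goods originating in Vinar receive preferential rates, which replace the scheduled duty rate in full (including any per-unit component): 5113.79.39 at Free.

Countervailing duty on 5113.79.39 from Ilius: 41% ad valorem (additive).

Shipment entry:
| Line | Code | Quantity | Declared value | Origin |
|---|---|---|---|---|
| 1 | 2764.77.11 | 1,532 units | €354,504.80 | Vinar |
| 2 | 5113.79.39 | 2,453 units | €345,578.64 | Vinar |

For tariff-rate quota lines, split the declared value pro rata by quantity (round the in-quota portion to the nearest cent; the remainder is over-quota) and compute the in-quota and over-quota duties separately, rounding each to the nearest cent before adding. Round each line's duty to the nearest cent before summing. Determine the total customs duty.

Line 1 (2764.77.11, Vinar, 1,532 units, €354,504.80):
Code 2764.77.11 is under a tariff-rate quota (threshold 2,056 units). Quantity 1,532 units is within the quota, so the in-quota rate 7.5% applies to the full value.
Duty = €354,504.80 × 7.5% = €26,587.86.
Line 2 (5113.79.39, Vinar, 2,453 units, €345,578.64):
Base rate for 5113.79.39 is €7.89/unit.
Origin Vinar qualifies under the Drenia–Vinar agreement and 5113.79.39 is covered: preferential rate Free applies instead.
The additional-duty order on 5113.79.39 targets Ilius, not Vinar; it does not apply.
Duty = €345,578.64 × 0% = €0.00.
Total = €26,587.86 + €0.00 = €26,587.86.

€26,587.86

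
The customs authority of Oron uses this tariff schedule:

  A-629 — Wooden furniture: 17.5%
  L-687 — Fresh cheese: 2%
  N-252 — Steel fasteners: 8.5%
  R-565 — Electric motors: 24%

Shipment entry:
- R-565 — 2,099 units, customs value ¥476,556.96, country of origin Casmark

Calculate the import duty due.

Line 1 (R-565, Casmark, 2,099 units, ¥476,556.96):
Base rate for R-565 is 24%.
Duty = ¥476,556.96 × 24% = ¥114,373.67.

¥114,373.67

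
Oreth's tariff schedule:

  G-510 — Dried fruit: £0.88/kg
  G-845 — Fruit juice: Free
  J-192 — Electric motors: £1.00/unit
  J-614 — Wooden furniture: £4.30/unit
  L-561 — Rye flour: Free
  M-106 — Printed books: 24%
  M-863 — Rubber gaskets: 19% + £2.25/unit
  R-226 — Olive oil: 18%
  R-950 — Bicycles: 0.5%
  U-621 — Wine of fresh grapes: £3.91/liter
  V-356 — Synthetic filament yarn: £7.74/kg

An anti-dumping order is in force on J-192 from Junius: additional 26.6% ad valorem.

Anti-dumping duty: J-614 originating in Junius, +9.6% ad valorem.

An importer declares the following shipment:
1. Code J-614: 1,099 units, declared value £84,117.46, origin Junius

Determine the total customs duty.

£12,800.98

Line 1 (J-614, Junius, 1,099 units, £84,117.46):
Base rate for J-614 is £4.30/unit.
Additional duty on J-614 from Junius: +9.6% ad valorem. Applied ad valorem rate = 9.6%.
Duty = £84,117.46 × 9.6% + 1,099 × £4.30 = £12,800.98.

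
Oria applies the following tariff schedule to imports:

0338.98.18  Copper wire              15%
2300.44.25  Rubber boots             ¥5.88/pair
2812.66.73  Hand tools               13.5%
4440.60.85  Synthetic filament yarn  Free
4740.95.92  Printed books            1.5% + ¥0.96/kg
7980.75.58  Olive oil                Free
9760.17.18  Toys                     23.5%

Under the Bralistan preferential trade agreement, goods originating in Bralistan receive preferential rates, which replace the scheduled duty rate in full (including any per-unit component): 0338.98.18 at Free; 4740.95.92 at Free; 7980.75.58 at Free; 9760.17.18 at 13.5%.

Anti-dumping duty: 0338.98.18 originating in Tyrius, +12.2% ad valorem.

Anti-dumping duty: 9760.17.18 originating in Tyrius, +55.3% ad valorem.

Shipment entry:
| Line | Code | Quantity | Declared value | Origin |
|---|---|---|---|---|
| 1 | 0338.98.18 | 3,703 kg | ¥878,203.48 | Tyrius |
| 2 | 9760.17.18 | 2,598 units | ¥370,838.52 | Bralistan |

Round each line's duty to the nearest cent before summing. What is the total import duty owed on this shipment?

Line 1 (0338.98.18, Tyrius, 3,703 kg, ¥878,203.48):
Base rate for 0338.98.18 is 15%.
0338.98.18 has an FTA preferential rate, but origin Tyrius is not Bralistan; base rate stands.
Additional duty on 0338.98.18 from Tyrius: +12.2%. Applied ad valorem rate: 15% + 12.2% = 27.2%.
Duty = ¥878,203.48 × 27.2% = ¥238,871.35.
Line 2 (9760.17.18, Bralistan, 2,598 units, ¥370,838.52):
Base rate for 9760.17.18 is 23.5%.
Origin Bralistan qualifies under the Oria–Bralistan agreement and 9760.17.18 is covered: preferential rate 13.5% applies instead.
The additional-duty order on 9760.17.18 targets Tyrius, not Bralistan; it does not apply.
Duty = ¥370,838.52 × 13.5% = ¥50,063.20.
Total = ¥238,871.35 + ¥50,063.20 = ¥288,934.55.

¥288,934.55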